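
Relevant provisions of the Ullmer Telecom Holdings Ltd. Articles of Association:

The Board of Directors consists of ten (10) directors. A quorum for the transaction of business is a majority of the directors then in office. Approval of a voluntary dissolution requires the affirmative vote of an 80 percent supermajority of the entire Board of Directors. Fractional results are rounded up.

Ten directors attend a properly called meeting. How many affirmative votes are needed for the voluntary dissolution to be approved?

8

The voluntary dissolution requires four-fifths of the entire Board of Directors (10).
4/5 of 10 = 8.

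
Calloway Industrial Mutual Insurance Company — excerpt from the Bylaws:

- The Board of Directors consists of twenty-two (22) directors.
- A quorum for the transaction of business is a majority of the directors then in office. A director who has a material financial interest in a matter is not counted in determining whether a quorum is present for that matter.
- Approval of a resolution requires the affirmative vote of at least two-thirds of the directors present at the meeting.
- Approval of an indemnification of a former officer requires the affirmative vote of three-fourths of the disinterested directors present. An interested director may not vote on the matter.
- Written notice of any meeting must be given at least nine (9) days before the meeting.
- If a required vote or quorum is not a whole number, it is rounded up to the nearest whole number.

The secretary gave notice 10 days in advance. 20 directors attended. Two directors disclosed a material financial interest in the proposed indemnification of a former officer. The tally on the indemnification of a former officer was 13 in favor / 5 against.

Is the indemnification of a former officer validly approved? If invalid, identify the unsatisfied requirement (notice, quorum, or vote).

Notice: 10 days given; 9 required (10 ≥ 9). Satisfied.
Quorum: 20 present, but the 2 interested directors do not count, leaving 18. Quorum is 12. Satisfied.
Vote: the indemnification of a former officer requires three-fourths of the disinterested directors present (20 − 2 = 18). 3/4 of 18 = 13.50, rounded up to 14, so 14 affirmative votes are needed; 13 voted in favor. Not satisfied.

Invalid — vote requirement not satisfied.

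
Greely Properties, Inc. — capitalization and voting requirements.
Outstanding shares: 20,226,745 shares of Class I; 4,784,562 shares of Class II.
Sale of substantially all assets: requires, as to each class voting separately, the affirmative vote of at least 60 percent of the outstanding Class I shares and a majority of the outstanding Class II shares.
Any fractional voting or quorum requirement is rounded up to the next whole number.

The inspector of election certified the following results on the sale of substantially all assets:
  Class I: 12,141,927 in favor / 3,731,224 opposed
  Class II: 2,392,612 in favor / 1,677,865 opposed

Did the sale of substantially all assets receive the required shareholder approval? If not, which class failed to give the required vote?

Approved — every class gave the required vote.

Class I: 3/5 of 20226745 = 12136047; 12,136,047 required, 12,141,927 in favor — approved.
Class II: a majority of 4784562 is 2392282; 2,392,282 required, 2,392,612 in favor — approved.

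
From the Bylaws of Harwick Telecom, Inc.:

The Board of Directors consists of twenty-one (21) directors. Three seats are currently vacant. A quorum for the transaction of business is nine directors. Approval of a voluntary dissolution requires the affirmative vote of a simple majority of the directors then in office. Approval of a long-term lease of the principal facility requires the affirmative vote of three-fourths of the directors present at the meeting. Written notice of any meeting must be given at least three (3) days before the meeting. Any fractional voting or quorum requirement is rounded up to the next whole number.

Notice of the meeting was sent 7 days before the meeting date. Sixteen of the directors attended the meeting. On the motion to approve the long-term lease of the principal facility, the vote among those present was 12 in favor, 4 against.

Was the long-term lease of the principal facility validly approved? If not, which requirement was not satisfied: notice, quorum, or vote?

Notice: 7 days given; 3 required (7 ≥ 3). Satisfied.
Quorum: 16 present; quorum is 9. Satisfied.
Vote: the long-term lease of the principal facility requires three-fourths of the directors present (16). 3/4 of 16 = 12, so 12 affirmative votes are needed; 12 voted in favor. Satisfied.

Valid — all requirements satisfied.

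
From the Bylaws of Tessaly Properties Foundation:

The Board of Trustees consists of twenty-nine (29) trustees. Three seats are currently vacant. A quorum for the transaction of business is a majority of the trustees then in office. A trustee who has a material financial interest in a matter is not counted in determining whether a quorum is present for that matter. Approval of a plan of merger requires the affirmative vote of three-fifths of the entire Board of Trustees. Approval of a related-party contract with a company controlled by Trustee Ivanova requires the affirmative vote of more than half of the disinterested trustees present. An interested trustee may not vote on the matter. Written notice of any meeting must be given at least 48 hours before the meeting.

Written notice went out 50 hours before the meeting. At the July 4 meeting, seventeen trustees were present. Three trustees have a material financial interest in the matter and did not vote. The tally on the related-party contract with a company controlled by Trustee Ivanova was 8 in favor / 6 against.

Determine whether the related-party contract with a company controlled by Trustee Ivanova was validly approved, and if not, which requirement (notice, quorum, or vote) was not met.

Valid — all requirements satisfied.

Notice: 50 hours given; 48 required (50 ≥ 48). Satisfied.
Quorum: 17 present, but the 3 interested trustees do not count, leaving 14. Quorum is 14. Satisfied.
Vote: the related-party contract with a company controlled by Trustee Ivanova requires a majority of the disinterested trustees present (17 − 3 = 14). A majority of 14 is 8, so 8 affirmative votes are needed; 8 voted in favor. Satisfied.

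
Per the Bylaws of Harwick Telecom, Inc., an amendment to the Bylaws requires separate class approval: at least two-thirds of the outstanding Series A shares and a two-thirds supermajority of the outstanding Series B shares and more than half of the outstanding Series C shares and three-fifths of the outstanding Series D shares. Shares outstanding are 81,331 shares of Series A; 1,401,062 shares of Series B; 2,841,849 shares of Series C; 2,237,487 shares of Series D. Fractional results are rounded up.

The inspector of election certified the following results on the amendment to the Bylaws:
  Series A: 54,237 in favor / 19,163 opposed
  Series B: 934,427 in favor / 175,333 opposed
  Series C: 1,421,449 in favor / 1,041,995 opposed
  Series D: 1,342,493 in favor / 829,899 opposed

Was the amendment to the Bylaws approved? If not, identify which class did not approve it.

Series A: 2/3 of 81331 = 54220.67, rounded up to 54221; 54,221 required, 54,237 in favor — approved.
Series B: 2/3 of 1401062 = 934041.33, rounded up to 934042; 934,042 required, 934,427 in favor — approved.
Series C: a majority of 2841849 is 1420925; 1,420,925 required, 1,421,449 in favor — approved.
Series D: 3/5 of 2237487 = 1342492.20, rounded up to 1342493; 1,342,493 required, 1,342,493 in favor — approved.

Approved — every class gave the required vote.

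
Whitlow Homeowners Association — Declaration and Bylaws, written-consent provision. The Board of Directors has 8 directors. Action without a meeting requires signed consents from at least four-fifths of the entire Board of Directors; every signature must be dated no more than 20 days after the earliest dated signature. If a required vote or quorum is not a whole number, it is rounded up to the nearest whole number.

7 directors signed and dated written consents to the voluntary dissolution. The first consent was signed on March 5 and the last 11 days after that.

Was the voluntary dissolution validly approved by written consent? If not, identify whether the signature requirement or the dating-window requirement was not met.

Effective — both the signature and dating-window requirements are satisfied.

Signatures required: at least four-fifths of 8 — 4/5 of 8 = 6.40, rounded up to 7, so 7 needed; 7 signed. Sufficient.
Dating window: the latest signature is 11 days after the earliest; the limit is 20 days. Within the window.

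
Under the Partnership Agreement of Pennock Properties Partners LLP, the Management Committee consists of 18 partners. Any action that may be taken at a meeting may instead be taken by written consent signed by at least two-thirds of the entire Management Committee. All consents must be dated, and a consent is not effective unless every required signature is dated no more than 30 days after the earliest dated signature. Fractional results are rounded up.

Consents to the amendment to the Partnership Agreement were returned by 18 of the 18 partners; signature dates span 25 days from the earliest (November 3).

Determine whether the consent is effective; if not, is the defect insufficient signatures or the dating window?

Effective — both the signature and dating-window requirements are satisfied.

Signatures required: at least two-thirds of 18 — 2/3 of 18 = 12, so 12 needed; 18 signed. Sufficient.
Dating window: the latest signature is 25 days after the earliest; the limit is 30 days. Within the window.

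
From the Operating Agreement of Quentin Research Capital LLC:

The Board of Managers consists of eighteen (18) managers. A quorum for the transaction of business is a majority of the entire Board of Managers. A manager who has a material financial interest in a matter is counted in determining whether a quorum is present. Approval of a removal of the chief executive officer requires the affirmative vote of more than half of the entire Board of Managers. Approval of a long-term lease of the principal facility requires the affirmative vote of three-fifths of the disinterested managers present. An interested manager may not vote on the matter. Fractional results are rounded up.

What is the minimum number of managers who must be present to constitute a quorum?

10

A majority of 18 is 10.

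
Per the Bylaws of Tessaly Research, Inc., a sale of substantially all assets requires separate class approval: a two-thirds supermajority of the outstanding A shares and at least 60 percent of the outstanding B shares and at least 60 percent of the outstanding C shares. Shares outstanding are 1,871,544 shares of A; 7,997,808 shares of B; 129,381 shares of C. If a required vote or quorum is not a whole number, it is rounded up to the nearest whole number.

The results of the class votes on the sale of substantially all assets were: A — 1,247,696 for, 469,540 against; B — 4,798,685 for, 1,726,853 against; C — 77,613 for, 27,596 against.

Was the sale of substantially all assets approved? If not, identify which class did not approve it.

Not approved — the C shares did not give the required vote.

A: 2/3 of 1871544 = 1247696; 1,247,696 required, 1,247,696 in favor — approved.
B: 3/5 of 7997808 = 4798684.80, rounded up to 4798685; 4,798,685 required, 4,798,685 in favor — approved.
C: 3/5 of 129381 = 77628.60, rounded up to 77629; 77,629 required, 77,613 in favor — not approved.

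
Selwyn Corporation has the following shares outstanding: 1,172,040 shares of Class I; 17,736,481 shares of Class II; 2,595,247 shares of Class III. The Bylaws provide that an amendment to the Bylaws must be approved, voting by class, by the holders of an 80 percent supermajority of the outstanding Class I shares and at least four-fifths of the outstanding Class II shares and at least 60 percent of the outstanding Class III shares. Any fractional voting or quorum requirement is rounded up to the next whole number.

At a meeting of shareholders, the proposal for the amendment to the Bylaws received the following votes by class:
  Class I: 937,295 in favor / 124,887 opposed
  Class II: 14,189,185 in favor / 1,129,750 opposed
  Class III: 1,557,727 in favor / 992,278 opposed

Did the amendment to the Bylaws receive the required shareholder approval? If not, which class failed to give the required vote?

Not approved — the Class I shares did not give the required vote.

Class I: 4/5 of 1172040 = 937632; 937,632 required, 937,295 in favor — not approved.
Class II: 4/5 of 17736481 = 14189184.80, rounded up to 14189185; 14,189,185 required, 14,189,185 in favor — approved.
Class III: 3/5 of 2595247 = 1557148.20, rounded up to 1557149; 1,557,149 required, 1,557,727 in favor — approved.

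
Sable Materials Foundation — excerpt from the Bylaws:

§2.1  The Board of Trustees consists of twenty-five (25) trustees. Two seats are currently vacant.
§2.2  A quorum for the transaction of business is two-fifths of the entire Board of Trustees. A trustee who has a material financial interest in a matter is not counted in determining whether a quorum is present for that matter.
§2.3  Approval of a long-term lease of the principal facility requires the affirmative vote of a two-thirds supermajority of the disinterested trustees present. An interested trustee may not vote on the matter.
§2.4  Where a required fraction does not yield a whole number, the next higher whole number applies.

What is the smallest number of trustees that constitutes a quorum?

10

2/5 of 25 = 10.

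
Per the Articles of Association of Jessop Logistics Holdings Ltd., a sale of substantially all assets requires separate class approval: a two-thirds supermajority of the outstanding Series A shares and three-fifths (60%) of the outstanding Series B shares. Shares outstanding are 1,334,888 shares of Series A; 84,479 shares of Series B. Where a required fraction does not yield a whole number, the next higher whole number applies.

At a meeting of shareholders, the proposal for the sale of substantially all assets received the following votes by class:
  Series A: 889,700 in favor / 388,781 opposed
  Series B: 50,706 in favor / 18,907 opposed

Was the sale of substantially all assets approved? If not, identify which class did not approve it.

Series A: 2/3 of 1334888 = 889925.33, rounded up to 889926; 889,926 required, 889,700 in favor — not approved.
Series B: 3/5 of 84479 = 50687.40, rounded up to 50688; 50,688 required, 50,706 in favor — approved.

Not approved — the Series A shares did not give the required vote.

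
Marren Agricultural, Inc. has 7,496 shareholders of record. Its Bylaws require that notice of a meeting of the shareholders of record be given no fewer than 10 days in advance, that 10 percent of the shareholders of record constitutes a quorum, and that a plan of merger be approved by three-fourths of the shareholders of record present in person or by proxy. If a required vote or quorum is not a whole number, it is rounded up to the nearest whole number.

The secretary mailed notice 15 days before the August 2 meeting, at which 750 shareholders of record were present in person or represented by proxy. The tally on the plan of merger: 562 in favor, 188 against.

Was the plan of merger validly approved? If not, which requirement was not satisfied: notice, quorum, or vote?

Notice: 15 days given; 10 required. Satisfied.
Quorum: 10% of 7,496 = 749.60, rounded up to 750; 750 present. Satisfied.
Vote: requires three-fourths of those present (750); 3/4 of 750 = 562.50, rounded up to 563, so 563 needed; 562 in favor. Not satisfied.

Invalid — vote requirement not satisfied.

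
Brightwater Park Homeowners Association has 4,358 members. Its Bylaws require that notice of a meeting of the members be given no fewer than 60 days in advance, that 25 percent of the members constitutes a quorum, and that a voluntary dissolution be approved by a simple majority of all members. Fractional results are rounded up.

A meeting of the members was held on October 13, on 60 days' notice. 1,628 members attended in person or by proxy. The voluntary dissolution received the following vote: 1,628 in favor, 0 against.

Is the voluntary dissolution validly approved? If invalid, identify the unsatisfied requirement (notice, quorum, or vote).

Notice: 60 days given; 60 required. Satisfied.
Quorum: 25% of 4,358 = 1,089.50, rounded up to 1,090; 1,628 present. Satisfied.
Vote: requires a majority of all members (4,358); a majority of 4358 is 2180, so 2,180 needed; 1,628 in favor. Not satisfied.

Invalid — vote requirement not satisfied.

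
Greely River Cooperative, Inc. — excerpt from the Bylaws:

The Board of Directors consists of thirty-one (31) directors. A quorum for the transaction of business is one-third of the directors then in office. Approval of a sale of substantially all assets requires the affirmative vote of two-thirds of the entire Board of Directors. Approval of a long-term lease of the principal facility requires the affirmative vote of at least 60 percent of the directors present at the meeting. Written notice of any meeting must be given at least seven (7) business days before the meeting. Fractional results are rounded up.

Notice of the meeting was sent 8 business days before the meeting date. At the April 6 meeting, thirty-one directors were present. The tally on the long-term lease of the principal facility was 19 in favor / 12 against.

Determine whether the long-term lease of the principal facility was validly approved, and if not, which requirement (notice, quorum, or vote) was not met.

Valid — all requirements satisfied.

Notice: 8 business days given; 7 required (8 ≥ 7). Satisfied.
Quorum: 31 present; quorum is 11. Satisfied.
Vote: the long-term lease of the principal facility requires three-fifths of the directors present (31). 3/5 of 31 = 18.60, rounded up to 19, so 19 affirmative votes are needed; 19 voted in favor. Satisfied.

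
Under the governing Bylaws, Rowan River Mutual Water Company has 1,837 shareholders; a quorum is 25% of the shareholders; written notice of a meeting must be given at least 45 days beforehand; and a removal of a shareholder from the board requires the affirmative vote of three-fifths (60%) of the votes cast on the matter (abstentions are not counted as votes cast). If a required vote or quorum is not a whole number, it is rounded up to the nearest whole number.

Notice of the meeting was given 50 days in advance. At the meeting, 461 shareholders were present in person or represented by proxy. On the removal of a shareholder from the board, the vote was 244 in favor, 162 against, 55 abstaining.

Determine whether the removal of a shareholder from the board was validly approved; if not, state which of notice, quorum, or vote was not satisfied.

Valid — all requirements satisfied.

Notice: 50 days given; 45 required. Satisfied.
Quorum: 25% of 1,837 = 459.25, rounded up to 460; 461 present. Satisfied.
Vote: requires three-fifths of the votes cast (461 − 55 abstaining = 406); 3/5 of 406 = 243.60, rounded up to 244, so 244 needed; 244 in favor. Satisfied.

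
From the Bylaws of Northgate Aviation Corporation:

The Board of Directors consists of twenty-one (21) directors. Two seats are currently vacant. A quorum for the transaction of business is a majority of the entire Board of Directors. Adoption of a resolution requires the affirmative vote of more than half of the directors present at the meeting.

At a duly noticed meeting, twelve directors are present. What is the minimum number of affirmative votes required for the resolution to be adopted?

The resolution requires a majority of the directors present (12).
A majority of 12 is 7.

7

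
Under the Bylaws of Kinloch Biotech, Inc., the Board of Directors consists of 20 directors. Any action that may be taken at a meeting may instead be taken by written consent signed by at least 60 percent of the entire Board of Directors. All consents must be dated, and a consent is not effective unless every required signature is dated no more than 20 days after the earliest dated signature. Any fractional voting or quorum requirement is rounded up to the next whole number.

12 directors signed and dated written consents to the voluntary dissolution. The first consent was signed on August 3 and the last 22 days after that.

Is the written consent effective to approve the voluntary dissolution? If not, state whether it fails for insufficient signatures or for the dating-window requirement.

Signatures required: at least 60 percent of 20 — 3/5 of 20 = 12, so 12 needed; 12 signed. Sufficient.
Dating window: the latest signature is 22 days after the earliest; the limit is 20 days. Outside the window.

Not effective — dating-window requirement not satisfied.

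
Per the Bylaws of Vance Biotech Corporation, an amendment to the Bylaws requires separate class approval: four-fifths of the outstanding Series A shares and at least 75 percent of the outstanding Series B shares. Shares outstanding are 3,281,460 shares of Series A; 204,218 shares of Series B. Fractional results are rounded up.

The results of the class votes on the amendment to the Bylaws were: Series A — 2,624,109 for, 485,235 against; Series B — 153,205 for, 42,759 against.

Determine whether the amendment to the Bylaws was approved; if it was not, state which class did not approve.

Series A: 4/5 of 3281460 = 2625168; 2,625,168 required, 2,624,109 in favor — not approved.
Series B: 3/4 of 204218 = 153163.50, rounded up to 153164; 153,164 required, 153,205 in favor — approved.

Not approved — the Series A shares did not give the required vote.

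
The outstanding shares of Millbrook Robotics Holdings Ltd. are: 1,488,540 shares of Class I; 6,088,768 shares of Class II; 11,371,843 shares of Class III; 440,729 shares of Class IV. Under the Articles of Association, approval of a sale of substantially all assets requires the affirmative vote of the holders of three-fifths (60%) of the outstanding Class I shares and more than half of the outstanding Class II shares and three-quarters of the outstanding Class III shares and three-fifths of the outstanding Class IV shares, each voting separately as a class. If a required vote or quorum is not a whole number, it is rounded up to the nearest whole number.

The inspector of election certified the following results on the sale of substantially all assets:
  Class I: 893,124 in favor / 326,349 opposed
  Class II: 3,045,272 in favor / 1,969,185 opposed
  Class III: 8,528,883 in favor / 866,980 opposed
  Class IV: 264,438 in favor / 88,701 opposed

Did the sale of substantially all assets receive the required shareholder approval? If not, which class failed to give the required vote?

Class I: 3/5 of 1488540 = 893124; 893,124 required, 893,124 in favor — approved.
Class II: a majority of 6088768 is 3044385; 3,044,385 required, 3,045,272 in favor — approved.
Class III: 3/4 of 11371843 = 8528882.25, rounded up to 8528883; 8,528,883 required, 8,528,883 in favor — approved.
Class IV: 3/5 of 440729 = 264437.40, rounded up to 264438; 264,438 required, 264,438 in favor — approved.

Approved — every class gave the required vote.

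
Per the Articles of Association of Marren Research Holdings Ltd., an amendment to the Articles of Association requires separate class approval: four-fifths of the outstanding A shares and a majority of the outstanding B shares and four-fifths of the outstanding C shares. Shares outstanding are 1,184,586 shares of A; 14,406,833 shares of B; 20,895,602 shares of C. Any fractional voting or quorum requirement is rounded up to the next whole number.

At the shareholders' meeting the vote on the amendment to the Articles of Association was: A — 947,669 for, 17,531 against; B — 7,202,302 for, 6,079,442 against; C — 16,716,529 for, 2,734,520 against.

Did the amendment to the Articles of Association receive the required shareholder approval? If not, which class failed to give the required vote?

Not approved — the B shares did not give the required vote.

A: 4/5 of 1184586 = 947668.80, rounded up to 947669; 947,669 required, 947,669 in favor — approved.
B: a majority of 14406833 is 7203417; 7,203,417 required, 7,202,302 in favor — not approved.
C: 4/5 of 20895602 = 16716481.60, rounded up to 16716482; 16,716,482 required, 16,716,529 in favor — approved.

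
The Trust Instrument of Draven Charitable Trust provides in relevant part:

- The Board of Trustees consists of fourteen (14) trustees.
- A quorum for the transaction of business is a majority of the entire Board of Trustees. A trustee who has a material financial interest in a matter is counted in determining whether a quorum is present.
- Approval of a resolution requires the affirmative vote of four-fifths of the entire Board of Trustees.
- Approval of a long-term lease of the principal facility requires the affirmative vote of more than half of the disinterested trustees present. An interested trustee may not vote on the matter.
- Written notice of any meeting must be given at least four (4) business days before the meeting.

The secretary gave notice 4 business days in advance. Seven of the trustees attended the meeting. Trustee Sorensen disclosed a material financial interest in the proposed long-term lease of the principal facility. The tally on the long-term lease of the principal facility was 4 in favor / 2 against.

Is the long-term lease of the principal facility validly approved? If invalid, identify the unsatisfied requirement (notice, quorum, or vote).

Invalid — quorum requirement not satisfied.

Notice: 4 business days given; 4 required (4 ≥ 4). Satisfied.
Quorum: 7 present (interested trustees count toward quorum); quorum is 8. Not satisfied.
Vote: the long-term lease of the principal facility requires a majority of the disinterested trustees present (7 − 1 = 6). A majority of 6 is 4, so 4 affirmative votes are needed; 4 voted in favor. Satisfied. (Moot — without a quorum no business can be validly transacted.)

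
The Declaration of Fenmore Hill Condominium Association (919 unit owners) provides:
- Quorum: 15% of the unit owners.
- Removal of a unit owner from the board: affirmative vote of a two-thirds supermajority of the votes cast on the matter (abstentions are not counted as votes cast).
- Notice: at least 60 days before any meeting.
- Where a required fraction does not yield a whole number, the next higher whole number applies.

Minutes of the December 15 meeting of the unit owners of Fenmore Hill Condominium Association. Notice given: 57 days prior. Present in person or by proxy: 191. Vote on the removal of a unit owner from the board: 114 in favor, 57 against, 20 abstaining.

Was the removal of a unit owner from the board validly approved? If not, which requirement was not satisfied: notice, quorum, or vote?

Notice: 57 days given; 60 required. Not satisfied.
Quorum: 15% of 919 = 137.85, rounded up to 138; 191 present. Satisfied.
Vote: requires two-thirds of the votes cast (191 − 20 abstaining = 171); 2/3 of 171 = 114, so 114 needed; 114 in favor. Satisfied.

Invalid — notice requirement not satisfied.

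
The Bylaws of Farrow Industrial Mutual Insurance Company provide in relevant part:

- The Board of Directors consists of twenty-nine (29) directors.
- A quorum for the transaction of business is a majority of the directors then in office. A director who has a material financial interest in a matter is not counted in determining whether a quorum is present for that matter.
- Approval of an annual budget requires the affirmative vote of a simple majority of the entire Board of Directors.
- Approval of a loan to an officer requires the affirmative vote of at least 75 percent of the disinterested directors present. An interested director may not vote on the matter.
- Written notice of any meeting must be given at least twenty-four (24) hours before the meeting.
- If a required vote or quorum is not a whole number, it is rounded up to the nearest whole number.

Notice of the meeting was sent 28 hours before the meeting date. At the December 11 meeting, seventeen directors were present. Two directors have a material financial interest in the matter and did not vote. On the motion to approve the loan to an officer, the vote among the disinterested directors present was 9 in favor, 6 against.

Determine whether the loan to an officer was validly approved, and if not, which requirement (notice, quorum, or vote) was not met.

Notice: 28 hours given; 24 required (28 ≥ 24). Satisfied.
Quorum: 17 present, but the 2 interested directors do not count, leaving 15. Quorum is 15. Satisfied.
Vote: the loan to an officer requires three-fourths of the disinterested directors present (17 − 2 = 15). 3/4 of 15 = 11.25, rounded up to 12, so 12 affirmative votes are needed; 9 voted in favor. Not satisfied.

Invalid — vote requirement not satisfied.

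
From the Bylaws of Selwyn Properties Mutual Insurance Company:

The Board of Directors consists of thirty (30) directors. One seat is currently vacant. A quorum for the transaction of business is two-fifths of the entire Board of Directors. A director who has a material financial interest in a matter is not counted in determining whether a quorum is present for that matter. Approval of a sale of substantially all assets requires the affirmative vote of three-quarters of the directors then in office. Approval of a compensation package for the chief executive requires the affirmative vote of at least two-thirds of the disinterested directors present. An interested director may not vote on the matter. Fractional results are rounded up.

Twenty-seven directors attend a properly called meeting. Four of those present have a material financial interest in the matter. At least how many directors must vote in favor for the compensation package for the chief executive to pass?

16

The compensation package for the chief executive requires two-thirds of the disinterested directors present (27 − 4 = 23).
2/3 of 23 = 15.33, rounded up to 16.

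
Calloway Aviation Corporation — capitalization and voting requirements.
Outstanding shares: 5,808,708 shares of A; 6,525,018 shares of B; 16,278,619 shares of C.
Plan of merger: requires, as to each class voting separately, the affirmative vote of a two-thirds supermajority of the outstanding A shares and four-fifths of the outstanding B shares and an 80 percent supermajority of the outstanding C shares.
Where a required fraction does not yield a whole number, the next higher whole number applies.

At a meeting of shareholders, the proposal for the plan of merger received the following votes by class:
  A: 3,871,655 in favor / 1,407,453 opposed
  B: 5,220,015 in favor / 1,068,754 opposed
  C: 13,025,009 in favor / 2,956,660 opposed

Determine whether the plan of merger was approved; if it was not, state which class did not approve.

Not approved — the A shares did not give the required vote.

A: 2/3 of 5808708 = 3872472; 3,872,472 required, 3,871,655 in favor — not approved.
B: 4/5 of 6525018 = 5220014.40, rounded up to 5220015; 5,220,015 required, 5,220,015 in favor — approved.
C: 4/5 of 16278619 = 13022895.20, rounded up to 13022896; 13,022,896 required, 13,025,009 in favor — approved.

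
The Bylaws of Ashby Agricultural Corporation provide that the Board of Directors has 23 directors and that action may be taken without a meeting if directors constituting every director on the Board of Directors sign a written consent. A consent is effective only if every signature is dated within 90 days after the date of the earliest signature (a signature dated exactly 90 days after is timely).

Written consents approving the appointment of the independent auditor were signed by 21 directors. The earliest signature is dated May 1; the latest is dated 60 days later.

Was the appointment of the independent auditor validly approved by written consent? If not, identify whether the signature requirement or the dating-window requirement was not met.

Signatures required: every one of 23 — unanimous means all 23, so 23 needed; 21 signed. Insufficient.
Dating window: the latest signature is 60 days after the earliest; the limit is 90 days. Within the window.

Not effective — insufficient signatures.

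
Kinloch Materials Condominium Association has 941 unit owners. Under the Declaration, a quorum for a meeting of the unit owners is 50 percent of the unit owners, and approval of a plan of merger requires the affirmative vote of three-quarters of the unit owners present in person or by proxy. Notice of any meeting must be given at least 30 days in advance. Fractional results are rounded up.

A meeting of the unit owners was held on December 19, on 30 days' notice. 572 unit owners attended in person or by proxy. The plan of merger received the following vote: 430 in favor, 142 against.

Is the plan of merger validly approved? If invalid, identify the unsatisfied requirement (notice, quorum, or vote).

Notice: 30 days given; 30 required. Satisfied.
Quorum: 50% of 941 = 470.50, rounded up to 471; 572 present. Satisfied.
Vote: requires three-fourths of those present (572); 3/4 of 572 = 429, so 429 needed; 430 in favor. Satisfied.

Valid — all requirements satisfied.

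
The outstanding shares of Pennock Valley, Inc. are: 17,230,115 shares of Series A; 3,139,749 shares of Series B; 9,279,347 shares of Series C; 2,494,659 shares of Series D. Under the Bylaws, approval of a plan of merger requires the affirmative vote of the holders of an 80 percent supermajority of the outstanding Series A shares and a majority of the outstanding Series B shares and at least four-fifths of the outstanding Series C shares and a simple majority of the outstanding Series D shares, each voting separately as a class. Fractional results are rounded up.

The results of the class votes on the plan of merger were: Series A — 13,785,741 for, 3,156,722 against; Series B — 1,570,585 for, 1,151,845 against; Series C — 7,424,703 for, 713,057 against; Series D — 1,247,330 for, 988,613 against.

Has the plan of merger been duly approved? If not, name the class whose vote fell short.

Approved — every class gave the required vote.

Series A: 4/5 of 17230115 = 13784092; 13,784,092 required, 13,785,741 in favor — approved.
Series B: a majority of 3139749 is 1569875; 1,569,875 required, 1,570,585 in favor — approved.
Series C: 4/5 of 9279347 = 7423477.60, rounded up to 7423478; 7,423,478 required, 7,424,703 in favor — approved.
Series D: a majority of 2494659 is 1247330; 1,247,330 required, 1,247,330 in favor — approved.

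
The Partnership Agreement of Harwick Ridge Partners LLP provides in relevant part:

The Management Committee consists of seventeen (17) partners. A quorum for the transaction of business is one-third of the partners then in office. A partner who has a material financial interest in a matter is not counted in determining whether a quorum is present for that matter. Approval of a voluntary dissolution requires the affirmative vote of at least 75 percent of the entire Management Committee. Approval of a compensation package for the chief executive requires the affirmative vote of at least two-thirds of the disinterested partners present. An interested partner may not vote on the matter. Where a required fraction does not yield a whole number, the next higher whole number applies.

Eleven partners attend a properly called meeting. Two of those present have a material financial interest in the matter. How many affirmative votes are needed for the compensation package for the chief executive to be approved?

6

The compensation package for the chief executive requires two-thirds of the disinterested partners present (11 − 2 = 9).
2/3 of 9 = 6.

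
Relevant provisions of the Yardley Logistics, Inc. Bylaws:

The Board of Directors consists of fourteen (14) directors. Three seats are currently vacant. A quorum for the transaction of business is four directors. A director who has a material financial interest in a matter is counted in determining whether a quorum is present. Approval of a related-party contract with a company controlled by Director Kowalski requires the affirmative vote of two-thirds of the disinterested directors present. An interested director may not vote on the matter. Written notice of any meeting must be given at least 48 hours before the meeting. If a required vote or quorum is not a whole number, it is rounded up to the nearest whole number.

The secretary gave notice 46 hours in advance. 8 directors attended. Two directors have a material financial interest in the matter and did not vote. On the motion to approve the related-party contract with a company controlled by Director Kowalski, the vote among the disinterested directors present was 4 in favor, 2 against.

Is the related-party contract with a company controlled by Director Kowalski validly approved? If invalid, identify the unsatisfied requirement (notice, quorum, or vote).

Notice: 46 hours given; 48 required (46 < 48). Not satisfied.
Quorum: 8 present (interested directors count toward quorum); quorum is 4. Satisfied.
Vote: the related-party contract with a company controlled by Director Kowalski requires two-thirds of the disinterested directors present (8 − 2 = 6). 2/3 of 6 = 4, so 4 affirmative votes are needed; 4 voted in favor. Satisfied.

Invalid — notice requirement not satisfied.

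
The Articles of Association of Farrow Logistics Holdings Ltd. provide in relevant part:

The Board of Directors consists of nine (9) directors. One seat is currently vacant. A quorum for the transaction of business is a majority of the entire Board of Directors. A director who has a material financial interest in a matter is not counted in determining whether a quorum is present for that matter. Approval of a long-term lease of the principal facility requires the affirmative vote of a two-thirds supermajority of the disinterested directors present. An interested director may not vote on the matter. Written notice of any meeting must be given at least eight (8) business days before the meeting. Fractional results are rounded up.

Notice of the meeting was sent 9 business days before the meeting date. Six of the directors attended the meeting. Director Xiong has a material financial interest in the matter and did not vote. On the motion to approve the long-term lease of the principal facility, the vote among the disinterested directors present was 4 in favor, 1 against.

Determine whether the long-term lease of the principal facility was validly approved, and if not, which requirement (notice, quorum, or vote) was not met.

Notice: 9 business days given; 8 required (9 ≥ 8). Satisfied.
Quorum: 6 present, but the 1 interested director does not count, leaving 5. Quorum is 5. Satisfied.
Vote: the long-term lease of the principal facility requires two-thirds of the disinterested directors present (6 − 1 = 5). 2/3 of 5 = 3.33, rounded up to 4, so 4 affirmative votes are needed; 4 voted in favor. Satisfied.

Valid — all requirements satisfied.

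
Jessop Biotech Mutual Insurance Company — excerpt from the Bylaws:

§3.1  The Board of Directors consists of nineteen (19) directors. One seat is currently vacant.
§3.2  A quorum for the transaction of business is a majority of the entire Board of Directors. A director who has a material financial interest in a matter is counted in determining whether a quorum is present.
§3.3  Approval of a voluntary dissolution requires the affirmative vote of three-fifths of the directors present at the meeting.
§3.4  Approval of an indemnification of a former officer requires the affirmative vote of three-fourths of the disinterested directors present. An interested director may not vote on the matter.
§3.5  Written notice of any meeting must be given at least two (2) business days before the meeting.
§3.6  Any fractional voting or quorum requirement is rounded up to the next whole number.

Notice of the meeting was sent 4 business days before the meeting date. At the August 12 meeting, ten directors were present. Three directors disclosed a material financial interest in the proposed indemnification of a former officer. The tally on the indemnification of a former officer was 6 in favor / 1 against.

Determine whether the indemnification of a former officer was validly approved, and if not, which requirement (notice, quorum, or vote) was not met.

Valid — all requirements satisfied.

Notice: 4 business days given; 2 required (4 ≥ 2). Satisfied.
Quorum: 10 present (interested directors count toward quorum); quorum is 10. Satisfied.
Vote: the indemnification of a former officer requires three-fourths of the disinterested directors present (10 − 3 = 7). 3/4 of 7 = 5.25, rounded up to 6, so 6 affirmative votes are needed; 6 voted in favor. Satisfied.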